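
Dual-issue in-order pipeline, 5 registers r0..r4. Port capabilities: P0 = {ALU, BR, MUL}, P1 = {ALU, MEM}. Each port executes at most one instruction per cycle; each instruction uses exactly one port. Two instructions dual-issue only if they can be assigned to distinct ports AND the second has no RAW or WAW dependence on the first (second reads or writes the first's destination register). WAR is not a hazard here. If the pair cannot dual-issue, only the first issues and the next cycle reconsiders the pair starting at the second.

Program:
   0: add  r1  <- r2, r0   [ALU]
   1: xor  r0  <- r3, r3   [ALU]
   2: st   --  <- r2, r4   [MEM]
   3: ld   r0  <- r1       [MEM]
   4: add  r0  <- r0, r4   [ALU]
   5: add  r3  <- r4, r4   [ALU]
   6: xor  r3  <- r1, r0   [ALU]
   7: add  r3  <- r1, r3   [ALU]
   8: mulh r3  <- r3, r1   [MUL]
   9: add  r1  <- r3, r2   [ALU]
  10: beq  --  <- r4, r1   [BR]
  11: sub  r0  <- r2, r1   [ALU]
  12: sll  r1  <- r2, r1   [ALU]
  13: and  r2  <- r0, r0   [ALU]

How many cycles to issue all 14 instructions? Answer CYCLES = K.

#0 head=0: add.ALU xor.ALU i0&i1 dual
#1 head=2: st.MEM i2 no-port MEM/MEM
#2 head=3: ld.MEM i3 RAW+WAW r0
#3 head=4: add.ALU add.ALU i4&i5 dual
#4 head=6: xor.ALU i6 RAW+WAW r3
#5 head=7: add.ALU i7 RAW+WAW r3
#6 head=8: mulh.MUL i8 RAW r3
#7 head=9: add.ALU i9 RAW r1
#8 head=10: beq.BR sub.ALU i10&i11 dual
#9 head=12: sll.ALU and.ALU i12&i13 dual

CYCLES = 10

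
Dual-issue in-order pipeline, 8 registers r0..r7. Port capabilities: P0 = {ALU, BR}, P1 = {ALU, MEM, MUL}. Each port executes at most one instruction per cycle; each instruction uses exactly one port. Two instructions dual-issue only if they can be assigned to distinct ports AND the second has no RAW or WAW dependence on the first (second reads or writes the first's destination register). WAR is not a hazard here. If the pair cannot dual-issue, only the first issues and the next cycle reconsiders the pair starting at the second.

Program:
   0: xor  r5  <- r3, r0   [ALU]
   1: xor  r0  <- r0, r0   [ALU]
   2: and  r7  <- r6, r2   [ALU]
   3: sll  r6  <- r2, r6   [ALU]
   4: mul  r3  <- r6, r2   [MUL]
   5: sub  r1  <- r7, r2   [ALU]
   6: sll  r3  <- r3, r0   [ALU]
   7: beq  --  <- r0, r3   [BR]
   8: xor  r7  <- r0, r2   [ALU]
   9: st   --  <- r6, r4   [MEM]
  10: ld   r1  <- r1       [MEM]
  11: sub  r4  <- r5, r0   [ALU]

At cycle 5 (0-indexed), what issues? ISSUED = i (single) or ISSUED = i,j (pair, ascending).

ISSUED = 9

[0] i0,i1  xor.ALU/xor.ALU  -- 2-wide
[1] i2,i3  and.ALU/sll.ALU  -- 2-wide
[2] i4,i5  mul.MUL/sub.ALU  -- 2-wide
[3] i6  sll.ALU  -- RAW r3
[4] i7,i8  beq.BR/xor.ALU  -- 2-wide
[5] i9  st.MEM  -- no-port MEM/MEM
[6] i10,i11  ld.MEM/sub.ALU  -- 2-wide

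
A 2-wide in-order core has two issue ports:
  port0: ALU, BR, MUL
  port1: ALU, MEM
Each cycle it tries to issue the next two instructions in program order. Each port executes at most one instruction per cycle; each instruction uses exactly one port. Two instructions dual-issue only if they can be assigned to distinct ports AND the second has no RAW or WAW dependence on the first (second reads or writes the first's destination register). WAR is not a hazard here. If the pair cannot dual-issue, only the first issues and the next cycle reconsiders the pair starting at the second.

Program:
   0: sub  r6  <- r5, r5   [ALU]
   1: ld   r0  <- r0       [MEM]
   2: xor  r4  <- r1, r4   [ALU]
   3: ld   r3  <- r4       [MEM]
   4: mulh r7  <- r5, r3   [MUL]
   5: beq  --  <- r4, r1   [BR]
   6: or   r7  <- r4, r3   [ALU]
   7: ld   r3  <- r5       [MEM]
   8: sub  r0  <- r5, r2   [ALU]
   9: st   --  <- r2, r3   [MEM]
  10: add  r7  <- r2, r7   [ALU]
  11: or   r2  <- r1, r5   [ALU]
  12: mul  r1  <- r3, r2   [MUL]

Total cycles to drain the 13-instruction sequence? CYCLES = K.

[0] i0+i1  sub.ALU+ld.MEM  -- pair
[1] i2  xor.ALU  -- RAW r4
[2] i3  ld.MEM  -- RAW r3
[3] i4  mulh.MUL  -- no-port MUL/BR
[4] i5+i6  beq.BR+or.ALU  -- pair
[5] i7+i8  ld.MEM+sub.ALU  -- pair
[6] i9+i10  st.MEM+add.ALU  -- pair
[7] i11  or.ALU  -- RAW r2
[8] i12  mul.MUL  -- tail

CYCLES = 9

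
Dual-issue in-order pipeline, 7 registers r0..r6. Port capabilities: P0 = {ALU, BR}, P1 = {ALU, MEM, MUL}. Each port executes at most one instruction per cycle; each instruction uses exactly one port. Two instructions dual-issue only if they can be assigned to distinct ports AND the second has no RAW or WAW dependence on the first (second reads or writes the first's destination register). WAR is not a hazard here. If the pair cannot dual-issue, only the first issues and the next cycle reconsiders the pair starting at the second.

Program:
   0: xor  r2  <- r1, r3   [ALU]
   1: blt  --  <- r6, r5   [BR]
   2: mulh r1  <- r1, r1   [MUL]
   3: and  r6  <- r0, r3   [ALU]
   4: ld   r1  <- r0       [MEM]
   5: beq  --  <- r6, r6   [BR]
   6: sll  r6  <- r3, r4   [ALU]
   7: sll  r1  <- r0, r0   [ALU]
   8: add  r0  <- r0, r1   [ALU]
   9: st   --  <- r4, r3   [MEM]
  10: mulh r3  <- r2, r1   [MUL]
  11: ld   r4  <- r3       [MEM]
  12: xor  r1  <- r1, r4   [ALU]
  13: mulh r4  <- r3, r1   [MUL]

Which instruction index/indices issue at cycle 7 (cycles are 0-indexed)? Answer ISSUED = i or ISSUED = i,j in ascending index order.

  cy0 -> i0&i1 (xor;blt) dual
  cy1 -> i2&i3 (mulh;and) dual
  cy2 -> i4&i5 (ld;beq) dual
  cy3 -> i6&i7 (sll;sll) dual
  cy4 -> i8&i9 (add;st) dual
  cy5 -> i10 (mulh) no-port MUL/MEM
  cy6 -> i11 (ld) RAW r4
  cy7 -> i12 (xor) RAW r1
  cy8 -> i13 (mulh) tail

ISSUED = 12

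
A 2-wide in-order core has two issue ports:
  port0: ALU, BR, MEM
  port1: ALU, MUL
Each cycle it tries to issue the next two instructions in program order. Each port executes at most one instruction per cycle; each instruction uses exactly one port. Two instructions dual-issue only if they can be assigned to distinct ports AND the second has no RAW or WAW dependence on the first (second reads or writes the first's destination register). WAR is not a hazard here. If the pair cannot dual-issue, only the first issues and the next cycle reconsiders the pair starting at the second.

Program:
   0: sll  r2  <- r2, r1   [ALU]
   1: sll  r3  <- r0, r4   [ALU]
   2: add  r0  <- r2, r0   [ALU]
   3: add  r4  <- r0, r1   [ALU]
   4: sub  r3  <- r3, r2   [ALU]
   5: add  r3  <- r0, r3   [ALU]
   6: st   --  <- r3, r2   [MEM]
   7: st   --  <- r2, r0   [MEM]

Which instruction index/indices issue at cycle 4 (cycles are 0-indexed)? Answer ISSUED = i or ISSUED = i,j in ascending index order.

  cy0 -> i0&i1 (sll.ALU+sll.ALU) dual
  cy1 -> i2 (add.ALU) RAW r0
  cy2 -> i3&i4 (add.ALU+sub.ALU) dual
  cy3 -> i5 (add.ALU) RAW r3
  cy4 -> i6 (st.MEM) no-port MEM/MEM
  cy5 -> i7 (st.MEM) tail

ISSUED = 6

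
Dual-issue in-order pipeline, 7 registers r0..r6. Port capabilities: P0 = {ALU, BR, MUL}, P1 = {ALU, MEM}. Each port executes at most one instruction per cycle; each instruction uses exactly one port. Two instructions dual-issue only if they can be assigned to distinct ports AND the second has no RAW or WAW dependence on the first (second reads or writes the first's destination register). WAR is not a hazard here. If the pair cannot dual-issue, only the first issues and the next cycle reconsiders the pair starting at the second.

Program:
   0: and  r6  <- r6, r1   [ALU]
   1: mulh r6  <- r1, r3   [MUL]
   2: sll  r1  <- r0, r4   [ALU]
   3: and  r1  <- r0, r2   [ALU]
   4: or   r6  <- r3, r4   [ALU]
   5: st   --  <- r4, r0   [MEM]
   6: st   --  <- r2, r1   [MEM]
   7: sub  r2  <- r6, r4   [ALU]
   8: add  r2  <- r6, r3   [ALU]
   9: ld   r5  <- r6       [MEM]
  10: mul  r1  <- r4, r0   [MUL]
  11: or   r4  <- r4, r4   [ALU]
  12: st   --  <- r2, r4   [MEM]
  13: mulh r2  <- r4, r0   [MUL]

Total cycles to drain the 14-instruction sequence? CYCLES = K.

[0] i0  and  -- WAW r6
[1] i1/i2  mulh+sll  -- dual
[2] i3/i4  and+or  -- dual
[3] i5  st  -- no-port MEM/MEM
[4] i6/i7  st+sub  -- dual
[5] i8/i9  add+ld  -- dual
[6] i10/i11  mul+or  -- dual
[7] i12/i13  st+mulh  -- dual

CYCLES = 8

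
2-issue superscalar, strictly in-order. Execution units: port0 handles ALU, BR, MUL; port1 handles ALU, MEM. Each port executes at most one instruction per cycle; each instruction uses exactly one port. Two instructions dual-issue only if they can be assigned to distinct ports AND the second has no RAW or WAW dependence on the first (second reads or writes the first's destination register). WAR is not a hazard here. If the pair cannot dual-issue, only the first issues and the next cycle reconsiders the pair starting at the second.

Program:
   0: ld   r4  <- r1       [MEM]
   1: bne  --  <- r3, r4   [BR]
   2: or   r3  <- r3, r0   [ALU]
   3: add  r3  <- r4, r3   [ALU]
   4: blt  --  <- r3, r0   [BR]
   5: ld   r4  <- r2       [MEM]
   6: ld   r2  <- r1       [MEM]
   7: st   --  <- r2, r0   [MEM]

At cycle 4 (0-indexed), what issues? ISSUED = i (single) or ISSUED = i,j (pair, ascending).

c0: i0 ld.MEM  RAW r4
c1: i1,i2 bne.BR;or.ALU  dual
c2: i3 add.ALU  RAW r3
c3: i4,i5 blt.BR;ld.MEM  dual
c4: i6 ld.MEM  no-port MEM/MEM
c5: i7 st.MEM  tail

ISSUED = 6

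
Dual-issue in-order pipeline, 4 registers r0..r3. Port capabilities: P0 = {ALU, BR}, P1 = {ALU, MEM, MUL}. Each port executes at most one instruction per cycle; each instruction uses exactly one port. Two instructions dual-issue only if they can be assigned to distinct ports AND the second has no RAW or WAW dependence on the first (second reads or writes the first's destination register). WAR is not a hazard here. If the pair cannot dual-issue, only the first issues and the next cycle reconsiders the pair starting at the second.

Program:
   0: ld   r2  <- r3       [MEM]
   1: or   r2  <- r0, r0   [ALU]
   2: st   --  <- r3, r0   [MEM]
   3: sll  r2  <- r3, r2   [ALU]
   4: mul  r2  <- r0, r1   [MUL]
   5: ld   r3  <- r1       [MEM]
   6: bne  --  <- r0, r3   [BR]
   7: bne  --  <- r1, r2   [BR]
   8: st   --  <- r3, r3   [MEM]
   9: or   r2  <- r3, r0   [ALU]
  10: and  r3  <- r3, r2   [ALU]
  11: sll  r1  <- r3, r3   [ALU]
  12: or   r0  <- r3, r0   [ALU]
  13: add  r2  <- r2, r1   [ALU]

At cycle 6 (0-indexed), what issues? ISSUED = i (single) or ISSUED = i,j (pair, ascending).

ISSUED = 7,8

c0: i0 ld.MEM  WAW r2
c1: i1+i2 or.ALU st.MEM  pair
c2: i3 sll.ALU  WAW r2
c3: i4 mul.MUL  no-port MUL/MEM
c4: i5 ld.MEM  RAW r3
c5: i6 bne.BR  no-port BR/BR
c6: i7+i8 bne.BR st.MEM  pair
c7: i9 or.ALU  RAW r2
c8: i10 and.ALU  RAW r3
c9: i11+i12 sll.ALU or.ALU  pair
c10: i13 add.ALU  tail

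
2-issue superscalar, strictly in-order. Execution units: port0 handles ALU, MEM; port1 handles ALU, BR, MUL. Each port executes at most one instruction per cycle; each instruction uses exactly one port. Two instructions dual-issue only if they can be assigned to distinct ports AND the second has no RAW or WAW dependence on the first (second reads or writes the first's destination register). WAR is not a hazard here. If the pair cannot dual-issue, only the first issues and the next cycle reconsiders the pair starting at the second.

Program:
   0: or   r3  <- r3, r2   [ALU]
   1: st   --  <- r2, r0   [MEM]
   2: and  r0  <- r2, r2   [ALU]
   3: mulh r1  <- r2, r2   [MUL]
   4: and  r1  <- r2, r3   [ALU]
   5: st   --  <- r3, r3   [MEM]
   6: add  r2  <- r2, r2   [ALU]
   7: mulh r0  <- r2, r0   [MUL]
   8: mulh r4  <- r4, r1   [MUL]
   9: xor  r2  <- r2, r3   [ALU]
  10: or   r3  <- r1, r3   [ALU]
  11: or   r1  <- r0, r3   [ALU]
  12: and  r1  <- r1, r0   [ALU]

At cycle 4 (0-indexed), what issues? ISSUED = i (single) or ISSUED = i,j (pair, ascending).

t=0 i0&i1:or.ALU st.MEM ; 2-wide
t=1 i2&i3:and.ALU mulh.MUL ; 2-wide
t=2 i4&i5:and.ALU st.MEM ; 2-wide
t=3 i6:add.ALU ; RAW r2
t=4 i7:mulh.MUL ; no-port MUL/MUL
t=5 i8&i9:mulh.MUL xor.ALU ; 2-wide
t=6 i10:or.ALU ; RAW r3
t=7 i11:or.ALU ; RAW+WAW r1
t=8 i12:and.ALU ; tail

ISSUED = 7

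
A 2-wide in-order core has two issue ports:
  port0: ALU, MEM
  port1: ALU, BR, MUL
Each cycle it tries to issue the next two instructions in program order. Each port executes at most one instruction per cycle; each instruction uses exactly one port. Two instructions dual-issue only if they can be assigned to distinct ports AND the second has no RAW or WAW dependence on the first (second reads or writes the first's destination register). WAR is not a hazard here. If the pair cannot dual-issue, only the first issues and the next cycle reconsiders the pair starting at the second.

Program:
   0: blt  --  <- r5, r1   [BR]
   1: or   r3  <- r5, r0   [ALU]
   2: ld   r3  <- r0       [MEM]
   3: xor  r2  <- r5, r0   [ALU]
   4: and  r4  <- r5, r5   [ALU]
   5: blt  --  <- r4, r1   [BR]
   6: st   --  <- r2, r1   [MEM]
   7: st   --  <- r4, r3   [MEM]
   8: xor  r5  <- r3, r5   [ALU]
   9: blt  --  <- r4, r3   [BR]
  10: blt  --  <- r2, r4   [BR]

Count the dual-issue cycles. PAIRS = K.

PAIRS = 4

0. blt/or @i0/i1  | 2-wide
1. ld/xor @i2/i3  | 2-wide
2. and @i4  | RAW r4
3. blt/st @i5/i6  | 2-wide
4. st/xor @i7/i8  | 2-wide
5. blt @i9  | no-port BR/BR
6. blt @i10  | tail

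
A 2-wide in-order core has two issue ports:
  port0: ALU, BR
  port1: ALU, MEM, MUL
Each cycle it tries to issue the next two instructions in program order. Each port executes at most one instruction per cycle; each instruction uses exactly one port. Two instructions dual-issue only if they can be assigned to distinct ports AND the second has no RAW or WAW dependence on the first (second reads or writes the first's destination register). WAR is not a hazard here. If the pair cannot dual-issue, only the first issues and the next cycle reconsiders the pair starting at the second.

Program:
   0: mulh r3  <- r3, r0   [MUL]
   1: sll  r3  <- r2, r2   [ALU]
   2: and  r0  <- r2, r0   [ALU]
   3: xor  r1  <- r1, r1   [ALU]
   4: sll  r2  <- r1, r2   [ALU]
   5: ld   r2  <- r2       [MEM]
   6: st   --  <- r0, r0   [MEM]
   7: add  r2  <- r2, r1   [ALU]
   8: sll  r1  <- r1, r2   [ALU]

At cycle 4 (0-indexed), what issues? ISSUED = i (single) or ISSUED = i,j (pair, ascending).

  cy0 -> i0 (mulh) WAW r3
  cy1 -> i1&i2 (sll+and) pair
  cy2 -> i3 (xor) RAW r1
  cy3 -> i4 (sll) RAW+WAW r2
  cy4 -> i5 (ld) no-port MEM/MEM
  cy5 -> i6&i7 (st+add) pair
  cy6 -> i8 (sll) tail

ISSUED = 5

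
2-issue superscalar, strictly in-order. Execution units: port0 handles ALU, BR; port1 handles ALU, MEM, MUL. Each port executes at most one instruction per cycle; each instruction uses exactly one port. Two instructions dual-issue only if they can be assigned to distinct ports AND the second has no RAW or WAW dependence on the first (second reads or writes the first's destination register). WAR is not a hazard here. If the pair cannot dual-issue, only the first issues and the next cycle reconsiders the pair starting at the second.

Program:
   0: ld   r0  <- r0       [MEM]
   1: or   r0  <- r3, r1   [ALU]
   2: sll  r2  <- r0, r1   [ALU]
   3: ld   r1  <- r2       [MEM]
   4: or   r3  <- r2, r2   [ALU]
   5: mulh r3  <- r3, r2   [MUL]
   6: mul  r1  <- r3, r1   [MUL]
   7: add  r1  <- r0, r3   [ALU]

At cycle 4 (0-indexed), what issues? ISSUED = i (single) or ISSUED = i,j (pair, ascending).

ISSUED = 5

t=0 i0:ld ; WAW r0
t=1 i1:or ; RAW r0
t=2 i2:sll ; RAW r2
t=3 i3+i4:ld+or ; dual
t=4 i5:mulh ; no-port MUL/MUL
t=5 i6:mul ; WAW r1
t=6 i7:add ; tail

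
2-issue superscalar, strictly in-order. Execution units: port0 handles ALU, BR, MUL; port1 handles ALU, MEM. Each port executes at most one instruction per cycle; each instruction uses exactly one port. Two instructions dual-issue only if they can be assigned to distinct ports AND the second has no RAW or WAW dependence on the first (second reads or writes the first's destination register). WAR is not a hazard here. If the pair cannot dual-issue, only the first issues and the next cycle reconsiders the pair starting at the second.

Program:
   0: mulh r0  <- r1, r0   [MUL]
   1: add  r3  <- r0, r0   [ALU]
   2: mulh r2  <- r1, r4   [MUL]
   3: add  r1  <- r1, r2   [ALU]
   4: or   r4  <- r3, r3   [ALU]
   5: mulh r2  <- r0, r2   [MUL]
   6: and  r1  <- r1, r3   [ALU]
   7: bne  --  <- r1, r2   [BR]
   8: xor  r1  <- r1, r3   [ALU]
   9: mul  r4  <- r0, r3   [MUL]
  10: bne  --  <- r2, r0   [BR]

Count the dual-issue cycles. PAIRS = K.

c0: i0 mulh.MUL  RAW r0
c1: i1,i2 add.ALU mulh.MUL  pair
c2: i3,i4 add.ALU or.ALU  pair
c3: i5,i6 mulh.MUL and.ALU  pair
c4: i7,i8 bne.BR xor.ALU  pair
c5: i9 mul.MUL  no-port MUL/BR
c6: i10 bne.BR  tail

PAIRS = 4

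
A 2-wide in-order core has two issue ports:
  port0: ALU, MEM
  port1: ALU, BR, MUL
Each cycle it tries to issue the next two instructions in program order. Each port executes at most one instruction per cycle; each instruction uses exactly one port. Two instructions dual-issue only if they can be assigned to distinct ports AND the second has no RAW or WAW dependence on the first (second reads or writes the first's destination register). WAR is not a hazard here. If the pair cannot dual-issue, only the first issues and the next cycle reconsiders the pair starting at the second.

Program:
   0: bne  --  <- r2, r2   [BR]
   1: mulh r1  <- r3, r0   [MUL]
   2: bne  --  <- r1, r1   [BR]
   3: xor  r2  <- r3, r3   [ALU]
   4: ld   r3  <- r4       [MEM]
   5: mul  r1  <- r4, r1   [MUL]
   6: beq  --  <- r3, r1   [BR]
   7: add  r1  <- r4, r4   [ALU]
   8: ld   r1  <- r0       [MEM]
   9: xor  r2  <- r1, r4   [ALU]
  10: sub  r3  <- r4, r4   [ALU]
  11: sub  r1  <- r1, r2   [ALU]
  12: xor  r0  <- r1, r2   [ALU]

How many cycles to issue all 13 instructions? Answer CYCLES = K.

CYCLES = 9

[0] i0  bne  -- no-port BR/MUL
[1] i1  mulh  -- no-port MUL/BR
[2] i2/i3  bne/xor  -- dual
[3] i4/i5  ld/mul  -- dual
[4] i6/i7  beq/add  -- dual
[5] i8  ld  -- RAW r1
[6] i9/i10  xor/sub  -- dual
[7] i11  sub  -- RAW r1
[8] i12  xor  -- tail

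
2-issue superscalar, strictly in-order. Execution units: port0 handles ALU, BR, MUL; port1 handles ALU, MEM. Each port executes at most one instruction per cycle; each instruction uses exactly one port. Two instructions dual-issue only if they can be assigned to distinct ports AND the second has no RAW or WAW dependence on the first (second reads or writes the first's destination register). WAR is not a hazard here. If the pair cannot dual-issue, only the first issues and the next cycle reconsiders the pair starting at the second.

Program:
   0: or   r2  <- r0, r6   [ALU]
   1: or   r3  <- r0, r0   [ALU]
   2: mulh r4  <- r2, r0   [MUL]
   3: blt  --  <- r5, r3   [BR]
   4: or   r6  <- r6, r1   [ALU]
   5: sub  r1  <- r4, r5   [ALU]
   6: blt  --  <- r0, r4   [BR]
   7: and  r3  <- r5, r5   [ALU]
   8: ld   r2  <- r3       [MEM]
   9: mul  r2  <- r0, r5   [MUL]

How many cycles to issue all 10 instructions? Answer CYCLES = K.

CYCLES = 7

[0] i0/i1  or/or  -- pair
[1] i2  mulh  -- no-port MUL/BR
[2] i3/i4  blt/or  -- pair
[3] i5/i6  sub/blt  -- pair
[4] i7  and  -- RAW r3
[5] i8  ld  -- WAW r2
[6] i9  mul  -- tail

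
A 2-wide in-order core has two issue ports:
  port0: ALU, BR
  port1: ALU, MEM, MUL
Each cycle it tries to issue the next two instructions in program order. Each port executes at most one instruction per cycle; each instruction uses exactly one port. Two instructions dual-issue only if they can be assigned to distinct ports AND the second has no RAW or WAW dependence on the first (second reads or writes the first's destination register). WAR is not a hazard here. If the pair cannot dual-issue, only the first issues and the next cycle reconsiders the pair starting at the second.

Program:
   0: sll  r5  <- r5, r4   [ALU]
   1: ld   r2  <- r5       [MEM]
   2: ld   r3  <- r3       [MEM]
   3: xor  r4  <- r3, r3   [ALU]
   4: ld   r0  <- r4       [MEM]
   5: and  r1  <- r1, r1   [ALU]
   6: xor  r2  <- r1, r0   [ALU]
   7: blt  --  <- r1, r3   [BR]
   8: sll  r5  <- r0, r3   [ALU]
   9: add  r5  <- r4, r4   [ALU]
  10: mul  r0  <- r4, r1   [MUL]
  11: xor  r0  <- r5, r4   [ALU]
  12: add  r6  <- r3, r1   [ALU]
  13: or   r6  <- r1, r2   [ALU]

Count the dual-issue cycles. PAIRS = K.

[0] i0  sll  -- RAW r5
[1] i1  ld  -- no-port MEM/MEM
[2] i2  ld  -- RAW r3
[3] i3  xor  -- RAW r4
[4] i4/i5  ld/and  -- pair
[5] i6/i7  xor/blt  -- pair
[6] i8  sll  -- WAW r5
[7] i9/i10  add/mul  -- pair
[8] i11/i12  xor/add  -- pair
[9] i13  or  -- tail

PAIRS = 4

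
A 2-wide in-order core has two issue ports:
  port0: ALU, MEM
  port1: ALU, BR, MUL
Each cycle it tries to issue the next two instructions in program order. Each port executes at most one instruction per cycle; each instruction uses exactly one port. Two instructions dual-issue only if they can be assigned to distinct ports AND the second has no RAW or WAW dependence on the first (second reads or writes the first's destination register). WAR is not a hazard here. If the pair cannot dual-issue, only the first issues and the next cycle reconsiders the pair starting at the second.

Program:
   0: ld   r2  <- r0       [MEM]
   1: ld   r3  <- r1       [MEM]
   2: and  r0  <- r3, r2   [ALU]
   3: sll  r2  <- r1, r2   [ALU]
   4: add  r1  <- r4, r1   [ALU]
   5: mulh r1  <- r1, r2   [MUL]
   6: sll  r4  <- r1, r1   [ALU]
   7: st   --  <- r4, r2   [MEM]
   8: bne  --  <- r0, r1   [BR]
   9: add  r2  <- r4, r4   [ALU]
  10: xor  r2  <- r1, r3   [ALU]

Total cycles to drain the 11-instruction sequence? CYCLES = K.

[0] i0  ld  -- no-port MEM/MEM
[1] i1  ld  -- RAW r3
[2] i2&i3  and+sll  -- pair
[3] i4  add  -- RAW+WAW r1
[4] i5  mulh  -- RAW r1
[5] i6  sll  -- RAW r4
[6] i7&i8  st+bne  -- pair
[7] i9  add  -- WAW r2
[8] i10  xor  -- tail

CYCLES = 9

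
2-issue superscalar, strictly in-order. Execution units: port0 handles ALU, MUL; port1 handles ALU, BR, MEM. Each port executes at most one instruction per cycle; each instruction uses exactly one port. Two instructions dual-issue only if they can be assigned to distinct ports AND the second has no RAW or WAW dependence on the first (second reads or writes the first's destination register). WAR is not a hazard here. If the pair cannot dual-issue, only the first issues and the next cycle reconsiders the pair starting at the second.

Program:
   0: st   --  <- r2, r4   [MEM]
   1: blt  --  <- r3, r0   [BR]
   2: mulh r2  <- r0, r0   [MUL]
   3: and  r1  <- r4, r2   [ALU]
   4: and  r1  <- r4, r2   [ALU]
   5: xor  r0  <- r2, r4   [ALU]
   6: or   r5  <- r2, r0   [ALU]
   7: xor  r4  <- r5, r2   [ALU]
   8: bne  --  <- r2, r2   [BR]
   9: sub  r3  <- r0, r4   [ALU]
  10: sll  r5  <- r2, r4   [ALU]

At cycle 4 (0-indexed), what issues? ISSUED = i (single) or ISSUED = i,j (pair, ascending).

ISSUED = 6

[0] i0  st  -- no-port MEM/BR
[1] i1+i2  blt+mulh  -- dual
[2] i3  and  -- WAW r1
[3] i4+i5  and+xor  -- dual
[4] i6  or  -- RAW r5
[5] i7+i8  xor+bne  -- dual
[6] i9+i10  sub+sll  -- dual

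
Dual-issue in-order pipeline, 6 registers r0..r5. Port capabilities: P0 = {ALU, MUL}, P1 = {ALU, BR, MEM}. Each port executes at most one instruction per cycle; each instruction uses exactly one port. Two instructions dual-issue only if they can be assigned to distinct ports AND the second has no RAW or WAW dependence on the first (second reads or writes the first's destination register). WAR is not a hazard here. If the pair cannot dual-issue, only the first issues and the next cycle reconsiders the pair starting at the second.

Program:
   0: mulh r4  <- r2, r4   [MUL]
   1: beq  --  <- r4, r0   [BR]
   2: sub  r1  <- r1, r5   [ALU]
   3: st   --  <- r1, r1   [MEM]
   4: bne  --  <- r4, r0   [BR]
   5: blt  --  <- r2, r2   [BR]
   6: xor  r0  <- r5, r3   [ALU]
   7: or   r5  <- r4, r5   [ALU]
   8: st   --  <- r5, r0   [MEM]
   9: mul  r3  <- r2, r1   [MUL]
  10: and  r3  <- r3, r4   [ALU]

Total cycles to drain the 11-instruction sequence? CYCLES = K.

  cy0 -> i0 (mulh.MUL) RAW r4
  cy1 -> i1+i2 (beq.BR/sub.ALU) dual
  cy2 -> i3 (st.MEM) no-port MEM/BR
  cy3 -> i4 (bne.BR) no-port BR/BR
  cy4 -> i5+i6 (blt.BR/xor.ALU) dual
  cy5 -> i7 (or.ALU) RAW r5
  cy6 -> i8+i9 (st.MEM/mul.MUL) dual
  cy7 -> i10 (and.ALU) tail

CYCLES = 8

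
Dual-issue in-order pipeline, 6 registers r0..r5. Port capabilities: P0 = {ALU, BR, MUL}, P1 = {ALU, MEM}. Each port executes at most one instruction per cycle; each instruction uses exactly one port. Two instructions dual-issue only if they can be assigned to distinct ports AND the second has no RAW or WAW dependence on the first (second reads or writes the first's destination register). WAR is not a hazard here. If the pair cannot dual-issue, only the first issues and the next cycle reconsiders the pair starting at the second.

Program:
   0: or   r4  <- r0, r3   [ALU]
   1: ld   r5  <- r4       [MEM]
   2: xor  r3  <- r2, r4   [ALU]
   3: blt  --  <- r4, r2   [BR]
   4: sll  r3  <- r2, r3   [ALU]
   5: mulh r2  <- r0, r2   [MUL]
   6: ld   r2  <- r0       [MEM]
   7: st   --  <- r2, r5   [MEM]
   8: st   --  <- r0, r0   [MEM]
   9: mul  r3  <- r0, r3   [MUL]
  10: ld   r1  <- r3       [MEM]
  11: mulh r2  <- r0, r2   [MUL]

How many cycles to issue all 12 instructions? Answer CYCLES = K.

CYCLES = 8

t=0 i0:or ; RAW r4
t=1 i1+i2:ld;xor ; pair
t=2 i3+i4:blt;sll ; pair
t=3 i5:mulh ; WAW r2
t=4 i6:ld ; no-port MEM/MEM
t=5 i7:st ; no-port MEM/MEM
t=6 i8+i9:st;mul ; pair
t=7 i10+i11:ld;mulh ; pair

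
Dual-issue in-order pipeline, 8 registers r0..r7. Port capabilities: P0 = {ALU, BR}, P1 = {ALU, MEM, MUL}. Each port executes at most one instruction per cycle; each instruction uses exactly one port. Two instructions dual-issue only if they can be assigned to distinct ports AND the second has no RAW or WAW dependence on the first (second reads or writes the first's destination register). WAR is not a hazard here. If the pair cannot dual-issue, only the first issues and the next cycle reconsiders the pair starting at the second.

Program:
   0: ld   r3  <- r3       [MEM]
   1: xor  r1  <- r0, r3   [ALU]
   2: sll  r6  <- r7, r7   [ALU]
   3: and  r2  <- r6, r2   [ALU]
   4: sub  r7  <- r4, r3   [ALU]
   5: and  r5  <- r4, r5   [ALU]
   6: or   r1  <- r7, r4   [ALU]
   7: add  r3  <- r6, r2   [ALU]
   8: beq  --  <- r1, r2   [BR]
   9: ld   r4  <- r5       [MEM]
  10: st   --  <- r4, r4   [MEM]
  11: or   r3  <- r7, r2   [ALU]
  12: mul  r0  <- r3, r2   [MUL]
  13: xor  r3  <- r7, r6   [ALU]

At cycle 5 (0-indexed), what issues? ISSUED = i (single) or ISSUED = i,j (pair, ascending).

0. ld.MEM @i0  | RAW r3
1. xor.ALU+sll.ALU @i1&i2  | dual
2. and.ALU+sub.ALU @i3&i4  | dual
3. and.ALU+or.ALU @i5&i6  | dual
4. add.ALU+beq.BR @i7&i8  | dual
5. ld.MEM @i9  | no-port MEM/MEM
6. st.MEM+or.ALU @i10&i11  | dual
7. mul.MUL+xor.ALU @i12&i13  | dual

ISSUED = 9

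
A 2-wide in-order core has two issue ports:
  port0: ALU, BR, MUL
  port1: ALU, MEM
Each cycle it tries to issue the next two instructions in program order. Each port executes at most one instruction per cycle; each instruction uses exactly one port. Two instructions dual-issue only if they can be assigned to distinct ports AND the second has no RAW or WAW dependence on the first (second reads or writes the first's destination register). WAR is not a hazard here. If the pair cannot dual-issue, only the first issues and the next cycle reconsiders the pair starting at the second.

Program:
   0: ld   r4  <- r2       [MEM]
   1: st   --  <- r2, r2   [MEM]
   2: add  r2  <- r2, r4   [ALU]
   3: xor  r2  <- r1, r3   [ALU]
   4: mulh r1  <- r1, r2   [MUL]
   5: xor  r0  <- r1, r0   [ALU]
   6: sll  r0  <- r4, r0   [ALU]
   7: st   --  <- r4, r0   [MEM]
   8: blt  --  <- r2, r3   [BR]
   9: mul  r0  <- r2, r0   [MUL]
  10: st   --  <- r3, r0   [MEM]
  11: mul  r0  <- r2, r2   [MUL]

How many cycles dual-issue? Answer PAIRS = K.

PAIRS = 3

  cy0 -> i0 (ld) no-port MEM/MEM
  cy1 -> i1/i2 (st/add) pair
  cy2 -> i3 (xor) RAW r2
  cy3 -> i4 (mulh) RAW r1
  cy4 -> i5 (xor) RAW+WAW r0
  cy5 -> i6 (sll) RAW r0
  cy6 -> i7/i8 (st/blt) pair
  cy7 -> i9 (mul) RAW r0
  cy8 -> i10/i11 (st/mul) pair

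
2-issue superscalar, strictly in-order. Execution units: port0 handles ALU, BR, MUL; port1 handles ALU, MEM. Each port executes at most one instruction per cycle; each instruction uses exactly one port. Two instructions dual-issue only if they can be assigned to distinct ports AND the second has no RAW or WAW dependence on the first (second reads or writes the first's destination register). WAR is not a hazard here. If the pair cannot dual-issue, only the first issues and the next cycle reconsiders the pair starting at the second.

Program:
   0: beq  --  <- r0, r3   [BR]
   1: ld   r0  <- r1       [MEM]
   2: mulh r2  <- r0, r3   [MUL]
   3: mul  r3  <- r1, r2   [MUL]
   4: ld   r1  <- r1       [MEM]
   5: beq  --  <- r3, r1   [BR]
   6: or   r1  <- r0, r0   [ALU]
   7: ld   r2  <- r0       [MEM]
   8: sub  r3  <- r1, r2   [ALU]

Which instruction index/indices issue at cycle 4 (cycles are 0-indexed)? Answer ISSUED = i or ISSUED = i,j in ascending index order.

ISSUED = 7

  cy0 -> i0/i1 (beq+ld) pair
  cy1 -> i2 (mulh) no-port MUL/MUL
  cy2 -> i3/i4 (mul+ld) pair
  cy3 -> i5/i6 (beq+or) pair
  cy4 -> i7 (ld) RAW r2
  cy5 -> i8 (sub) tail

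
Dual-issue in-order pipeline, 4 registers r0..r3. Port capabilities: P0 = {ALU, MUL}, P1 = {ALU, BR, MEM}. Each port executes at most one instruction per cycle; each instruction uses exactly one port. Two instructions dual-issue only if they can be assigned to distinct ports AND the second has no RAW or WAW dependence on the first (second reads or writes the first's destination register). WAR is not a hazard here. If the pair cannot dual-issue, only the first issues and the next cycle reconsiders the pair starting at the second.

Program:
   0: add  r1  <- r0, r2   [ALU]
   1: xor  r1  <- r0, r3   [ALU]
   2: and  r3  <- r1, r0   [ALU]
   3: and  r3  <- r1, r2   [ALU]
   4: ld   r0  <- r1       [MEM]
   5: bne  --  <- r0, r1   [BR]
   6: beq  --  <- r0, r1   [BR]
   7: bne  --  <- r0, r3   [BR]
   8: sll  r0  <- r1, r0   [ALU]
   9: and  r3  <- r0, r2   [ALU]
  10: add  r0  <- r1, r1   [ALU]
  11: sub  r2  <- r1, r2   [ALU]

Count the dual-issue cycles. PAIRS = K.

0. add.ALU @i0  | WAW r1
1. xor.ALU @i1  | RAW r1
2. and.ALU @i2  | WAW r3
3. and.ALU ld.MEM @i3+i4  | dual
4. bne.BR @i5  | no-port BR/BR
5. beq.BR @i6  | no-port BR/BR
6. bne.BR sll.ALU @i7+i8  | dual
7. and.ALU add.ALU @i9+i10  | dual
8. sub.ALU @i11  | tail

PAIRS = 3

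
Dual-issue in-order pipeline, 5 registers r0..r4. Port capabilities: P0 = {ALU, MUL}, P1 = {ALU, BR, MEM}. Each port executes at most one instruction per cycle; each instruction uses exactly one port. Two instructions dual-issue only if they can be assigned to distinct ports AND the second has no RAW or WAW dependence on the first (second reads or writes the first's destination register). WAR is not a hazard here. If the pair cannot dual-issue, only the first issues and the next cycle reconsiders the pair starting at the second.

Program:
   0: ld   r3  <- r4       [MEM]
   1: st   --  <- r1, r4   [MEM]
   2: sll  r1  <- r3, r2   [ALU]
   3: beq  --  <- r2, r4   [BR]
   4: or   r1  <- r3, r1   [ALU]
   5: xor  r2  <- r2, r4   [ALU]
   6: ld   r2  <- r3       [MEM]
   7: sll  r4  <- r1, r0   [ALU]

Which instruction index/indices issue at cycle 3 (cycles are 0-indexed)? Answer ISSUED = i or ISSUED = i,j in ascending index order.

ISSUED = 5

[0] i0  ld.MEM  -- no-port MEM/MEM
[1] i1&i2  st.MEM/sll.ALU  -- dual
[2] i3&i4  beq.BR/or.ALU  -- dual
[3] i5  xor.ALU  -- WAW r2
[4] i6&i7  ld.MEM/sll.ALU  -- dual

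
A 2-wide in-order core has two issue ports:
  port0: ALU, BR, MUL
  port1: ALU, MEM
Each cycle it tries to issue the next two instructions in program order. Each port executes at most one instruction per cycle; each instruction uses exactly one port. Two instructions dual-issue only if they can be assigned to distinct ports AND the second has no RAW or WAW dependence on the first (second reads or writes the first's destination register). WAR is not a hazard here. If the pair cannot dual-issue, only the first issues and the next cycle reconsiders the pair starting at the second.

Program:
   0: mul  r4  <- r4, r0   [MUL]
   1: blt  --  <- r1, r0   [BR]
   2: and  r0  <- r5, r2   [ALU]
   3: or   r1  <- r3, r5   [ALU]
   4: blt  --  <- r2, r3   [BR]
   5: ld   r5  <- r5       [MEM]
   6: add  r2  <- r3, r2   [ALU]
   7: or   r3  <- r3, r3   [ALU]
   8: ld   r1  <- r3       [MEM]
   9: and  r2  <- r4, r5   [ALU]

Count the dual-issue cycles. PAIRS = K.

#0 head=0: mul.MUL i0 no-port MUL/BR
#1 head=1: blt.BR;and.ALU i1&i2 dual
#2 head=3: or.ALU;blt.BR i3&i4 dual
#3 head=5: ld.MEM;add.ALU i5&i6 dual
#4 head=7: or.ALU i7 RAW r3
#5 head=8: ld.MEM;and.ALU i8&i9 dual

PAIRS = 4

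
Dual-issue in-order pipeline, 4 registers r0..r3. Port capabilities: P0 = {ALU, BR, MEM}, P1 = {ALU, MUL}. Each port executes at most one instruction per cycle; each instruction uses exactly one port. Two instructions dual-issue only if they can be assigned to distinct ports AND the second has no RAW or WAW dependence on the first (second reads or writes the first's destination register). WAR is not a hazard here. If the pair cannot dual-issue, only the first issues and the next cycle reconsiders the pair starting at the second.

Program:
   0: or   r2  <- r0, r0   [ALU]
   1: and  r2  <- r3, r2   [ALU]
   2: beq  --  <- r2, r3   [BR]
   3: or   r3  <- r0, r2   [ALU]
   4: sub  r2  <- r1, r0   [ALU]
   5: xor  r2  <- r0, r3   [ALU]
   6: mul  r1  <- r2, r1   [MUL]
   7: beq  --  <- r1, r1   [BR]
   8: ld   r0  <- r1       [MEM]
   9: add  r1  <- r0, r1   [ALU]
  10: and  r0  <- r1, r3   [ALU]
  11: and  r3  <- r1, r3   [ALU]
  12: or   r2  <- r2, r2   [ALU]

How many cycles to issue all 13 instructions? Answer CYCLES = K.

0. or @i0  | RAW+WAW r2
1. and @i1  | RAW r2
2. beq or @i2+i3  | pair
3. sub @i4  | WAW r2
4. xor @i5  | RAW r2
5. mul @i6  | RAW r1
6. beq @i7  | no-port BR/MEM
7. ld @i8  | RAW r0
8. add @i9  | RAW r1
9. and and @i10+i11  | pair
10. or @i12  | tail

CYCLES = 11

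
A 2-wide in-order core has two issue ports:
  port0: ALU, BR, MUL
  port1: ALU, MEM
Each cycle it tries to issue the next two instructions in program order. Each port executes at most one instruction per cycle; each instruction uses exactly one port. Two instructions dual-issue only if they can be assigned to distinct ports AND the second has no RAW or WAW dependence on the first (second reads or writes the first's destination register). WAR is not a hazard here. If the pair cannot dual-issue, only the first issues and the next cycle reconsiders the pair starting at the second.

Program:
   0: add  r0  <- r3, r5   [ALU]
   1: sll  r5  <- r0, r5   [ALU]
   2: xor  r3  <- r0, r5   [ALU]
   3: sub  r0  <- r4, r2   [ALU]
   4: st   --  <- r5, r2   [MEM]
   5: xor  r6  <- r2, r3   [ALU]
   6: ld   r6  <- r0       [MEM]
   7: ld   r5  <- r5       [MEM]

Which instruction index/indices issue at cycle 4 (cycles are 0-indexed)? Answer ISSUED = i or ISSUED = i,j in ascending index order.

#0 head=0: add i0 RAW r0
#1 head=1: sll i1 RAW r5
#2 head=2: xor+sub i2/i3 pair
#3 head=4: st+xor i4/i5 pair
#4 head=6: ld i6 no-port MEM/MEM
#5 head=7: ld i7 tail

ISSUED = 6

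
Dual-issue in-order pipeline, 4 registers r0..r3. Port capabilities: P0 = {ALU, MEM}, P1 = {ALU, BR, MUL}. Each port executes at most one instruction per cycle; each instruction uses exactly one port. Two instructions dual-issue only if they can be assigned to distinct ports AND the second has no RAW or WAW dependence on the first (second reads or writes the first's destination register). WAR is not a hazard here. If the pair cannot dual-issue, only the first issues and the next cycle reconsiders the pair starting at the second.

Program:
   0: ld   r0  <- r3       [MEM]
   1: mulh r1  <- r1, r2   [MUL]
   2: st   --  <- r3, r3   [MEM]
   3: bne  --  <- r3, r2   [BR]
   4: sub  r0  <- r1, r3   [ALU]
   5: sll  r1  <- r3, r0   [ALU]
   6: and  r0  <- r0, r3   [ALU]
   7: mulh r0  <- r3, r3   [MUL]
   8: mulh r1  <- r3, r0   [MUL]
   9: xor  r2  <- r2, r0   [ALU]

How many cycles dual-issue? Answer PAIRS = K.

  cy0 -> i0+i1 (ld+mulh) dual
  cy1 -> i2+i3 (st+bne) dual
  cy2 -> i4 (sub) RAW r0
  cy3 -> i5+i6 (sll+and) dual
  cy4 -> i7 (mulh) no-port MUL/MUL
  cy5 -> i8+i9 (mulh+xor) dual

PAIRS = 4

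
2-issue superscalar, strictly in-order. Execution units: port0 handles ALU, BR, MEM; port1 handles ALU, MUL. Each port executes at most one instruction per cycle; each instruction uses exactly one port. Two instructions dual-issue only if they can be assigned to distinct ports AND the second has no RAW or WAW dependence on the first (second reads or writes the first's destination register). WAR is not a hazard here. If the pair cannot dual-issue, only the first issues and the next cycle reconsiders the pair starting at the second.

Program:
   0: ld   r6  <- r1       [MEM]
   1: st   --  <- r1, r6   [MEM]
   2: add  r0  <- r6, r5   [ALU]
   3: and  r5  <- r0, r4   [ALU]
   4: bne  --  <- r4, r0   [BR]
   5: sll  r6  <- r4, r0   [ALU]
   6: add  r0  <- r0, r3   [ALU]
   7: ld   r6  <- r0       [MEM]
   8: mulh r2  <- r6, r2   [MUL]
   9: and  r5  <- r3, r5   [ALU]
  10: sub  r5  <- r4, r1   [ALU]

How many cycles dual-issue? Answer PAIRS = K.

PAIRS = 4

0. ld.MEM @i0  | no-port MEM/MEM
1. st.MEM+add.ALU @i1&i2  | dual
2. and.ALU+bne.BR @i3&i4  | dual
3. sll.ALU+add.ALU @i5&i6  | dual
4. ld.MEM @i7  | RAW r6
5. mulh.MUL+and.ALU @i8&i9  | dual
6. sub.ALU @i10  | tail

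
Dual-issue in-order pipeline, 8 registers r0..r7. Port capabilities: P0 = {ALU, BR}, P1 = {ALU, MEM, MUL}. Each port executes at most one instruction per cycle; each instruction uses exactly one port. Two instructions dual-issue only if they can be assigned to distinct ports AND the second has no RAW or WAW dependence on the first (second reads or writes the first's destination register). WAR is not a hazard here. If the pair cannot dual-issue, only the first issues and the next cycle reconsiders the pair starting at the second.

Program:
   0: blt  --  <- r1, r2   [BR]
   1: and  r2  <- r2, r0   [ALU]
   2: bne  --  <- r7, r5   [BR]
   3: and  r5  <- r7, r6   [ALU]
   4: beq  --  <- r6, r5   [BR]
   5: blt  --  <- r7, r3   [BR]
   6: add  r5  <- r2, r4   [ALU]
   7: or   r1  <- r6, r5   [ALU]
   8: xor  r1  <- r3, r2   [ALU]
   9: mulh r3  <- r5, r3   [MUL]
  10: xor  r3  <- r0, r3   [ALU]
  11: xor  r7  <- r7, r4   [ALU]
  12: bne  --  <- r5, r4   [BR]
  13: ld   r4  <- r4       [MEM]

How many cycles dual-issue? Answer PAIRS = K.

c0: i0+i1 blt;and  2-wide
c1: i2+i3 bne;and  2-wide
c2: i4 beq  no-port BR/BR
c3: i5+i6 blt;add  2-wide
c4: i7 or  WAW r1
c5: i8+i9 xor;mulh  2-wide
c6: i10+i11 xor;xor  2-wide
c7: i12+i13 bne;ld  2-wide

PAIRS = 6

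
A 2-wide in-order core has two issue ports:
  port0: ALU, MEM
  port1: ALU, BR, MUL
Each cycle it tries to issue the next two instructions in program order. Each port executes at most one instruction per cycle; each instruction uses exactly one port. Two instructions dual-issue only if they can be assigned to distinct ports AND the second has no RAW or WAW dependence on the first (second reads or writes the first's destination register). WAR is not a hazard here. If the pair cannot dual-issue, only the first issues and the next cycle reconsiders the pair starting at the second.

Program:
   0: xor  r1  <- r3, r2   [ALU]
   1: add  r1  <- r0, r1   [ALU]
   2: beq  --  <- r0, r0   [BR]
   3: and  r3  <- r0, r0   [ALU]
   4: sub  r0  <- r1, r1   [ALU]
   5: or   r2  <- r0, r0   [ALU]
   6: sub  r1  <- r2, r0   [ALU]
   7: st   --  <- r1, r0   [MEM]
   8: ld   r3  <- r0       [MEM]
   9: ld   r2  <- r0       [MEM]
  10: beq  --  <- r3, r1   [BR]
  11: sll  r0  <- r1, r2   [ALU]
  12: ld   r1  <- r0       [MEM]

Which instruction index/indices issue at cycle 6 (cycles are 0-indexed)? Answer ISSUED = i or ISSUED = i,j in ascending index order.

#0 head=0: xor.ALU i0 RAW+WAW r1
#1 head=1: add.ALU/beq.BR i1&i2 2-wide
#2 head=3: and.ALU/sub.ALU i3&i4 2-wide
#3 head=5: or.ALU i5 RAW r2
#4 head=6: sub.ALU i6 RAW r1
#5 head=7: st.MEM i7 no-port MEM/MEM
#6 head=8: ld.MEM i8 no-port MEM/MEM
#7 head=9: ld.MEM/beq.BR i9&i10 2-wide
#8 head=11: sll.ALU i11 RAW r0
#9 head=12: ld.MEM i12 tail

ISSUED = 8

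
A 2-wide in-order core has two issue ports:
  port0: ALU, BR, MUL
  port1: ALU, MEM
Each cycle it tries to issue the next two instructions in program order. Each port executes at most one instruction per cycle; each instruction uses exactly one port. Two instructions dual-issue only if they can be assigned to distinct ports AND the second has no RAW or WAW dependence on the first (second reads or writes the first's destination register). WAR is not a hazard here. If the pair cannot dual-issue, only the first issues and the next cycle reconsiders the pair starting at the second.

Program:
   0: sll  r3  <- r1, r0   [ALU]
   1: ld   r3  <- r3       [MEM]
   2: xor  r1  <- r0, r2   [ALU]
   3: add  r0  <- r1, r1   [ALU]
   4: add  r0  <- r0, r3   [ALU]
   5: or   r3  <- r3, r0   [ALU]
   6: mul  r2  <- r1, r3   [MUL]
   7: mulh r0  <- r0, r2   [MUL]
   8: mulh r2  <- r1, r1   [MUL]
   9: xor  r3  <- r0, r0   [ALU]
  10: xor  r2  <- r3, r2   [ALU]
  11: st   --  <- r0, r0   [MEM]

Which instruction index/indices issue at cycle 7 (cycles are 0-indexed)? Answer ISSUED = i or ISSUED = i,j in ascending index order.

ISSUED = 8,9

c0: i0 sll.ALU  RAW+WAW r3
c1: i1+i2 ld.MEM+xor.ALU  pair
c2: i3 add.ALU  RAW+WAW r0
c3: i4 add.ALU  RAW r0
c4: i5 or.ALU  RAW r3
c5: i6 mul.MUL  no-port MUL/MUL
c6: i7 mulh.MUL  no-port MUL/MUL
c7: i8+i9 mulh.MUL+xor.ALU  pair
c8: i10+i11 xor.ALU+st.MEM  pair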